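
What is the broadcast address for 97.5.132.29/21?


Network: 97.5.128.0/21
Host bits = 11
Set all host bits to 1:
Broadcast: 97.5.135.255


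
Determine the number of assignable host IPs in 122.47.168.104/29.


Host bits = 32 - 29 = 3
Total addresses = 2^3 = 8
Usable = total - 2 (network and broadcast)
Usable hosts: 6


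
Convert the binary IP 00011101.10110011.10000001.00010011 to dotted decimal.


00011101 = 29
10110011 = 179
10000001 = 129
00010011 = 19
IP: 29.179.129.19


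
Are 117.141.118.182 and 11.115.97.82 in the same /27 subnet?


Mask: 255.255.255.224
117.141.118.182 AND mask = 117.141.118.160
11.115.97.82 AND mask = 11.115.97.64
No, different subnets (117.141.118.160 vs 11.115.97.64)


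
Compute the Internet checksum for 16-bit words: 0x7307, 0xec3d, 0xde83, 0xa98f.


Sum all words (with carry folding):
+ 0x7307 = 0x7307
+ 0xec3d = 0x5f45
+ 0xde83 = 0x3dc9
+ 0xa98f = 0xe758
One's complement: ~0xe758
Checksum = 0x18a7


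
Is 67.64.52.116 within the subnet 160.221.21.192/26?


Subnet network: 160.221.21.192
Test IP AND mask: 67.64.52.64
No, 67.64.52.116 is not in 160.221.21.192/26


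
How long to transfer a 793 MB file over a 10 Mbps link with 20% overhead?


Effective throughput = 10 * (1 - 20/100) = 8 Mbps
File size in Mb = 793 * 8 = 6344 Mb
Time = 6344 / 8
Time = 793 seconds


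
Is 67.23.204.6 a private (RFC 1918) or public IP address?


RFC 1918 private ranges:
  10.0.0.0/8 (10.0.0.0 - 10.255.255.255)
  172.16.0.0/12 (172.16.0.0 - 172.31.255.255)
  192.168.0.0/16 (192.168.0.0 - 192.168.255.255)
Public (not in any RFC 1918 range)


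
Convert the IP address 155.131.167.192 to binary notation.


155 = 10011011
131 = 10000011
167 = 10100111
192 = 11000000
Binary: 10011011.10000011.10100111.11000000


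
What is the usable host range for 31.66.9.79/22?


Network: 31.66.8.0
Broadcast: 31.66.11.255
First usable = network + 1
Last usable = broadcast - 1
Range: 31.66.8.1 to 31.66.11.254


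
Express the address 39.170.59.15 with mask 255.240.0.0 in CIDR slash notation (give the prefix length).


Binary: 11111111.11110000.00000000.00000000
Count leading 1s
Prefix: /12


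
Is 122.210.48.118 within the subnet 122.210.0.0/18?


Subnet network: 122.210.0.0
Test IP AND mask: 122.210.0.0
Yes, 122.210.48.118 is in 122.210.0.0/18


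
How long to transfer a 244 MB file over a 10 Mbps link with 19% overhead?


Effective throughput = 10 * (1 - 19/100) = 8.1 Mbps
File size in Mb = 244 * 8 = 1952 Mb
Time = 1952 / 8.1
Time = 240.9877 seconds


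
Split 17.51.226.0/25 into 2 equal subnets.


New prefix = 25 + 1 = 26
Each subnet has 64 addresses
  17.51.226.0/26
  17.51.226.64/26
Subnets: 17.51.226.0/26, 17.51.226.64/26


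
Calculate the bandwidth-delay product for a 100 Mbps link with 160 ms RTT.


BDP = bandwidth * RTT
= 100 Mbps * 160 ms
= 100 * 1e6 * 160 / 1000 bits
= 16000000 bits
= 2000000 bytes
= 1953.125 KB
BDP = 16000000 bits (2000000 bytes)


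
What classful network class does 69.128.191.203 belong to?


First octet: 69
Binary: 01000101
0xxxxxxx -> Class A (1-126)
Class A, default mask 255.0.0.0 (/8)


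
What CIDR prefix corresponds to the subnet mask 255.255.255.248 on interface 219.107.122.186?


Binary: 11111111.11111111.11111111.11111000
Count leading 1s
Prefix: /29


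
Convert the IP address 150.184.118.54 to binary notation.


150 = 10010110
184 = 10111000
118 = 01110110
54 = 00110110
Binary: 10010110.10111000.01110110.00110110


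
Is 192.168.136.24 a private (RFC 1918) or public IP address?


RFC 1918 private ranges:
  10.0.0.0/8 (10.0.0.0 - 10.255.255.255)
  172.16.0.0/12 (172.16.0.0 - 172.31.255.255)
  192.168.0.0/16 (192.168.0.0 - 192.168.255.255)
Private (in 192.168.0.0/16)


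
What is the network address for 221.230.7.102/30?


IP:   11011101.11100110.00000111.01100110
Mask: 11111111.11111111.11111111.11111100
AND operation:
Net:  11011101.11100110.00000111.01100100
Network: 221.230.7.100/30


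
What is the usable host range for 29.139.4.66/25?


Network: 29.139.4.0
Broadcast: 29.139.4.127
First usable = network + 1
Last usable = broadcast - 1
Range: 29.139.4.1 to 29.139.4.126


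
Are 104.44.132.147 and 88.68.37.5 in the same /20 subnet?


Mask: 255.255.240.0
104.44.132.147 AND mask = 104.44.128.0
88.68.37.5 AND mask = 88.68.32.0
No, different subnets (104.44.128.0 vs 88.68.32.0)


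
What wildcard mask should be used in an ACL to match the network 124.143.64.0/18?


Subnet mask: 255.255.192.0
Wildcard = 255.255.255.255 - subnet mask
255 - 255 = 0
255 - 255 = 0
255 - 192 = 63
255 - 0 = 255
Wildcard: 0.0.63.255


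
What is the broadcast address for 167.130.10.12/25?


Network: 167.130.10.0/25
Host bits = 7
Set all host bits to 1:
Broadcast: 167.130.10.127


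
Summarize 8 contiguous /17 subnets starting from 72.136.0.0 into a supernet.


Original prefix: /17
Number of subnets: 8 = 2^3
New prefix = 17 - 3 = 14
Supernet: 72.136.0.0/14


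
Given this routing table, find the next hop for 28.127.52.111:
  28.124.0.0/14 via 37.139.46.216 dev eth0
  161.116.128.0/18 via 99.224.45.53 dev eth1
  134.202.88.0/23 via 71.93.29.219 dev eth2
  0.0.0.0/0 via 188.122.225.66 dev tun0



Longest prefix match for 28.127.52.111:
  /14 28.124.0.0: MATCH
  /18 161.116.128.0: no
  /23 134.202.88.0: no
  /0 0.0.0.0: MATCH
Selected: next-hop 37.139.46.216 via eth0 (matched /14)


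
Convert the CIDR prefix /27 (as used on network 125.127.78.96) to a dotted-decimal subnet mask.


/27 means 27 network bits, 5 host bits
Binary: 11111111111111111111111111100000
Mask: 255.255.255.224


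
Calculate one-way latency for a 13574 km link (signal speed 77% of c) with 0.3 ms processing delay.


Speed = 0.77 * 3e5 km/s = 231000 km/s
Propagation delay = 13574 / 231000 = 0.0588 s = 58.7619 ms
Processing delay = 0.3 ms
Total one-way latency = 59.0619 ms


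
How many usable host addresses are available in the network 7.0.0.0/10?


Host bits = 32 - 10 = 22
Total addresses = 2^22 = 4194304
Usable = total - 2 (network and broadcast)
Usable hosts: 4194302


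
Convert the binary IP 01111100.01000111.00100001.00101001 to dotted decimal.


01111100 = 124
01000111 = 71
00100001 = 33
00101001 = 41
IP: 124.71.33.41


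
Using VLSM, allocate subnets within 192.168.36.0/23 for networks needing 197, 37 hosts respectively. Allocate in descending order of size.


197 hosts -> /24 (254 usable): 192.168.36.0/24
37 hosts -> /26 (62 usable): 192.168.37.0/26
Allocation: 192.168.36.0/24 (197 hosts, 254 usable); 192.168.37.0/26 (37 hosts, 62 usable)


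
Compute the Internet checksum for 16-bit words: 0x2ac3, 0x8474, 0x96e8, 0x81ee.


Sum all words (with carry folding):
+ 0x2ac3 = 0x2ac3
+ 0x8474 = 0xaf37
+ 0x96e8 = 0x4620
+ 0x81ee = 0xc80e
One's complement: ~0xc80e
Checksum = 0x37f1


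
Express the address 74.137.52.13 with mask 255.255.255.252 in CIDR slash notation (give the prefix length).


Binary: 11111111.11111111.11111111.11111100
Count leading 1s
Prefix: /30


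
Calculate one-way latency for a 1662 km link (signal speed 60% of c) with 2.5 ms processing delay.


Speed = 0.6 * 3e5 km/s = 180000 km/s
Propagation delay = 1662 / 180000 = 0.0092 s = 9.2333 ms
Processing delay = 2.5 ms
Total one-way latency = 11.7333 ms


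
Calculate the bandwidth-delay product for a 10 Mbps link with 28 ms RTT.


BDP = bandwidth * RTT
= 10 Mbps * 28 ms
= 10 * 1e6 * 28 / 1000 bits
= 280000 bits
= 35000 bytes
= 34.1797 KB
BDP = 280000 bits (35000 bytes)


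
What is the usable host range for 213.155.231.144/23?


Network: 213.155.230.0
Broadcast: 213.155.231.255
First usable = network + 1
Last usable = broadcast - 1
Range: 213.155.230.1 to 213.155.231.254


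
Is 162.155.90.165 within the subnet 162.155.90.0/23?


Subnet network: 162.155.90.0
Test IP AND mask: 162.155.90.0
Yes, 162.155.90.165 is in 162.155.90.0/23


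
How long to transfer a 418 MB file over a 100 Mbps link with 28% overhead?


Effective throughput = 100 * (1 - 28/100) = 72 Mbps
File size in Mb = 418 * 8 = 3344 Mb
Time = 3344 / 72
Time = 46.4444 seconds


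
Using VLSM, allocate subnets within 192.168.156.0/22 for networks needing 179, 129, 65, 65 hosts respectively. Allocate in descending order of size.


179 hosts -> /24 (254 usable): 192.168.156.0/24
129 hosts -> /24 (254 usable): 192.168.157.0/24
65 hosts -> /25 (126 usable): 192.168.158.0/25
65 hosts -> /25 (126 usable): 192.168.158.128/25
Allocation: 192.168.156.0/24 (179 hosts, 254 usable); 192.168.157.0/24 (129 hosts, 254 usable); 192.168.158.0/25 (65 hosts, 126 usable); 192.168.158.128/25 (65 hosts, 126 usable)


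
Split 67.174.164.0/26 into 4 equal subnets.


New prefix = 26 + 2 = 28
Each subnet has 16 addresses
  67.174.164.0/28
  67.174.164.16/28
  67.174.164.32/28
  67.174.164.48/28
Subnets: 67.174.164.0/28, 67.174.164.16/28, 67.174.164.32/28, 67.174.164.48/28


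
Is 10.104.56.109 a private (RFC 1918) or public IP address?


RFC 1918 private ranges:
  10.0.0.0/8 (10.0.0.0 - 10.255.255.255)
  172.16.0.0/12 (172.16.0.0 - 172.31.255.255)
  192.168.0.0/16 (192.168.0.0 - 192.168.255.255)
Private (in 10.0.0.0/8)


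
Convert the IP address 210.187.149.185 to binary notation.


210 = 11010010
187 = 10111011
149 = 10010101
185 = 10111001
Binary: 11010010.10111011.10010101.10111001


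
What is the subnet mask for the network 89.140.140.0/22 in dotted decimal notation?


/22 means 22 network bits, 10 host bits
Binary: 11111111111111111111110000000000
Mask: 255.255.252.0


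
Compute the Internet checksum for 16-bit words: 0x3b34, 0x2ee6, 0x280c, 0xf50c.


Sum all words (with carry folding):
+ 0x3b34 = 0x3b34
+ 0x2ee6 = 0x6a1a
+ 0x280c = 0x9226
+ 0xf50c = 0x8733
One's complement: ~0x8733
Checksum = 0x78cc


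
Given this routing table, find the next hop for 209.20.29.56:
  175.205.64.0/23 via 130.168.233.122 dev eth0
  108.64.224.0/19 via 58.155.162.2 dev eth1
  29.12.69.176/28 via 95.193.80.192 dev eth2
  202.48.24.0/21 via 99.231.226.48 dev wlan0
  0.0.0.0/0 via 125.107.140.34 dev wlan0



Longest prefix match for 209.20.29.56:
  /23 175.205.64.0: no
  /19 108.64.224.0: no
  /28 29.12.69.176: no
  /21 202.48.24.0: no
  /0 0.0.0.0: MATCH
Selected: next-hop 125.107.140.34 via wlan0 (matched /0)


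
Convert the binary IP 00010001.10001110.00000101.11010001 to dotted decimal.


00010001 = 17
10001110 = 142
00000101 = 5
11010001 = 209
IP: 17.142.5.209


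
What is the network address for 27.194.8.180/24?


IP:   00011011.11000010.00001000.10110100
Mask: 11111111.11111111.11111111.00000000
AND operation:
Net:  00011011.11000010.00001000.00000000
Network: 27.194.8.0/24


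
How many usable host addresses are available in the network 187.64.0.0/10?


Host bits = 32 - 10 = 22
Total addresses = 2^22 = 4194304
Usable = total - 2 (network and broadcast)
Usable hosts: 4194302


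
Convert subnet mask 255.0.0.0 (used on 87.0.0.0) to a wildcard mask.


Subnet mask: 255.0.0.0
Wildcard = 255.255.255.255 - subnet mask
255 - 255 = 0
255 - 0 = 255
255 - 0 = 255
255 - 0 = 255
Wildcard: 0.255.255.255


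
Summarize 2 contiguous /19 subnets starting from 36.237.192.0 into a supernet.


Original prefix: /19
Number of subnets: 2 = 2^1
New prefix = 19 - 1 = 18
Supernet: 36.237.192.0/18


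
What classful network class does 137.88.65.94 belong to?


First octet: 137
Binary: 10001001
10xxxxxx -> Class B (128-191)
Class B, default mask 255.255.0.0 (/16)


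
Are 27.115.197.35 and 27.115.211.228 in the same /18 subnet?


Mask: 255.255.192.0
27.115.197.35 AND mask = 27.115.192.0
27.115.211.228 AND mask = 27.115.192.0
Yes, same subnet (27.115.192.0)


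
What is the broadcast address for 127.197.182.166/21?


Network: 127.197.176.0/21
Host bits = 11
Set all host bits to 1:
Broadcast: 127.197.183.255


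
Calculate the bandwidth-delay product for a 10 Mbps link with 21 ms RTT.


BDP = bandwidth * RTT
= 10 Mbps * 21 ms
= 10 * 1e6 * 21 / 1000 bits
= 210000 bits
= 26250 bytes
= 25.6348 KB
BDP = 210000 bits (26250 bytes)


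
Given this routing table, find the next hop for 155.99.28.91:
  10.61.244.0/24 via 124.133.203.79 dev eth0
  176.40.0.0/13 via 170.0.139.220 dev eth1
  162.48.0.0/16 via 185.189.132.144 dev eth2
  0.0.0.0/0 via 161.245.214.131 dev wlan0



Longest prefix match for 155.99.28.91:
  /24 10.61.244.0: no
  /13 176.40.0.0: no
  /16 162.48.0.0: no
  /0 0.0.0.0: MATCH
Selected: next-hop 161.245.214.131 via wlan0 (matched /0)


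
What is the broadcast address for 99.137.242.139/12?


Network: 99.128.0.0/12
Host bits = 20
Set all host bits to 1:
Broadcast: 99.143.255.255


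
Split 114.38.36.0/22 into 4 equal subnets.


New prefix = 22 + 2 = 24
Each subnet has 256 addresses
  114.38.36.0/24
  114.38.37.0/24
  114.38.38.0/24
  114.38.39.0/24
Subnets: 114.38.36.0/24, 114.38.37.0/24, 114.38.38.0/24, 114.38.39.0/24


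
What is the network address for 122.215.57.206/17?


IP:   01111010.11010111.00111001.11001110
Mask: 11111111.11111111.10000000.00000000
AND operation:
Net:  01111010.11010111.00000000.00000000
Network: 122.215.0.0/17


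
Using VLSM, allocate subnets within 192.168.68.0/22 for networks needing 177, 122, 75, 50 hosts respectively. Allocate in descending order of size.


177 hosts -> /24 (254 usable): 192.168.68.0/24
122 hosts -> /25 (126 usable): 192.168.69.0/25
75 hosts -> /25 (126 usable): 192.168.69.128/25
50 hosts -> /26 (62 usable): 192.168.70.0/26
Allocation: 192.168.68.0/24 (177 hosts, 254 usable); 192.168.69.0/25 (122 hosts, 126 usable); 192.168.69.128/25 (75 hosts, 126 usable); 192.168.70.0/26 (50 hosts, 62 usable)


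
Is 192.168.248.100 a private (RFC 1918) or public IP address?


RFC 1918 private ranges:
  10.0.0.0/8 (10.0.0.0 - 10.255.255.255)
  172.16.0.0/12 (172.16.0.0 - 172.31.255.255)
  192.168.0.0/16 (192.168.0.0 - 192.168.255.255)
Private (in 192.168.0.0/16)


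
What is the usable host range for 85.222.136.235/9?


Network: 85.128.0.0
Broadcast: 85.255.255.255
First usable = network + 1
Last usable = broadcast - 1
Range: 85.128.0.1 to 85.255.255.254


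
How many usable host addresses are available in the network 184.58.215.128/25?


Host bits = 32 - 25 = 7
Total addresses = 2^7 = 128
Usable = total - 2 (network and broadcast)
Usable hosts: 126


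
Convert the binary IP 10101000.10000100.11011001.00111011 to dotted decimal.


10101000 = 168
10000100 = 132
11011001 = 217
00111011 = 59
IP: 168.132.217.59


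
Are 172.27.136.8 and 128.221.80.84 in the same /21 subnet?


Mask: 255.255.248.0
172.27.136.8 AND mask = 172.27.136.0
128.221.80.84 AND mask = 128.221.80.0
No, different subnets (172.27.136.0 vs 128.221.80.0)


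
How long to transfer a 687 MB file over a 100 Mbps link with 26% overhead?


Effective throughput = 100 * (1 - 26/100) = 74 Mbps
File size in Mb = 687 * 8 = 5496 Mb
Time = 5496 / 74
Time = 74.2703 seconds


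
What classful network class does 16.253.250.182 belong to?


First octet: 16
Binary: 00010000
0xxxxxxx -> Class A (1-126)
Class A, default mask 255.0.0.0 (/8)


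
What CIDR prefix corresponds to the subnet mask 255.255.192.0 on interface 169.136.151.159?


Binary: 11111111.11111111.11000000.00000000
Count leading 1s
Prefix: /18


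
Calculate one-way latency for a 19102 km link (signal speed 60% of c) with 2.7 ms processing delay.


Speed = 0.6 * 3e5 km/s = 180000 km/s
Propagation delay = 19102 / 180000 = 0.1061 s = 106.1222 ms
Processing delay = 2.7 ms
Total one-way latency = 108.8222 ms


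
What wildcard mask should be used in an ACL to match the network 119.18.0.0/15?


Subnet mask: 255.254.0.0
Wildcard = 255.255.255.255 - subnet mask
255 - 255 = 0
255 - 254 = 1
255 - 0 = 255
255 - 0 = 255
Wildcard: 0.1.255.255


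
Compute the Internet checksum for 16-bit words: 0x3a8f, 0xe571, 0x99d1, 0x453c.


Sum all words (with carry folding):
+ 0x3a8f = 0x3a8f
+ 0xe571 = 0x2001
+ 0x99d1 = 0xb9d2
+ 0x453c = 0xff0e
One's complement: ~0xff0e
Checksum = 0x00f1


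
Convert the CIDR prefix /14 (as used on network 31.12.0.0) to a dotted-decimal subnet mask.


/14 means 14 network bits, 18 host bits
Binary: 11111111111111000000000000000000
Mask: 255.252.0.0


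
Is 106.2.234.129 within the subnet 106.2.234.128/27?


Subnet network: 106.2.234.128
Test IP AND mask: 106.2.234.128
Yes, 106.2.234.129 is in 106.2.234.128/27


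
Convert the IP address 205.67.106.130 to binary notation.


205 = 11001101
67 = 01000011
106 = 01101010
130 = 10000010
Binary: 11001101.01000011.01101010.10000010


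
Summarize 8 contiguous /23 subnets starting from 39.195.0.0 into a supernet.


Original prefix: /23
Number of subnets: 8 = 2^3
New prefix = 23 - 3 = 20
Supernet: 39.195.0.0/20


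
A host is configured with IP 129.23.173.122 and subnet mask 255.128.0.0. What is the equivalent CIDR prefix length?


Binary: 11111111.10000000.00000000.00000000
Count leading 1s
Prefix: /9


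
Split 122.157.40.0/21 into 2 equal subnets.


New prefix = 21 + 1 = 22
Each subnet has 1024 addresses
  122.157.40.0/22
  122.157.44.0/22
Subnets: 122.157.40.0/22, 122.157.44.0/22


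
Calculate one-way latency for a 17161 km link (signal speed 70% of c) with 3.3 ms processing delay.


Speed = 0.7 * 3e5 km/s = 210000 km/s
Propagation delay = 17161 / 210000 = 0.0817 s = 81.719 ms
Processing delay = 3.3 ms
Total one-way latency = 85.019 ms


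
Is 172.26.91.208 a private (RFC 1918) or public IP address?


RFC 1918 private ranges:
  10.0.0.0/8 (10.0.0.0 - 10.255.255.255)
  172.16.0.0/12 (172.16.0.0 - 172.31.255.255)
  192.168.0.0/16 (192.168.0.0 - 192.168.255.255)
Private (in 172.16.0.0/12)


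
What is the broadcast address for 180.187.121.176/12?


Network: 180.176.0.0/12
Host bits = 20
Set all host bits to 1:
Broadcast: 180.191.255.255


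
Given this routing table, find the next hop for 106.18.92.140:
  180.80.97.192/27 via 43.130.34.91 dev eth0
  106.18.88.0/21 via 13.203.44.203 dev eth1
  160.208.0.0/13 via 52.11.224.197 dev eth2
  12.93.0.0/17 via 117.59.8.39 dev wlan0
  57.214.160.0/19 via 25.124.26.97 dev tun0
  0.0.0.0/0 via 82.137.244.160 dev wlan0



Longest prefix match for 106.18.92.140:
  /27 180.80.97.192: no
  /21 106.18.88.0: MATCH
  /13 160.208.0.0: no
  /17 12.93.0.0: no
  /19 57.214.160.0: no
  /0 0.0.0.0: MATCH
Selected: next-hop 13.203.44.203 via eth1 (matched /21)


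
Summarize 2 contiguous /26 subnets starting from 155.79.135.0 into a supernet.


Original prefix: /26
Number of subnets: 2 = 2^1
New prefix = 26 - 1 = 25
Supernet: 155.79.135.0/25


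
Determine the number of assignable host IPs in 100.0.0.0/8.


Host bits = 32 - 8 = 24
Total addresses = 2^24 = 16777216
Usable = total - 2 (network and broadcast)
Usable hosts: 16777214


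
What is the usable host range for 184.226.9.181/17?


Network: 184.226.0.0
Broadcast: 184.226.127.255
First usable = network + 1
Last usable = broadcast - 1
Range: 184.226.0.1 to 184.226.127.254


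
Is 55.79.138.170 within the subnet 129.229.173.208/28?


Subnet network: 129.229.173.208
Test IP AND mask: 55.79.138.160
No, 55.79.138.170 is not in 129.229.173.208/28


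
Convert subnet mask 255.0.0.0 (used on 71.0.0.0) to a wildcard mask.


Subnet mask: 255.0.0.0
Wildcard = 255.255.255.255 - subnet mask
255 - 255 = 0
255 - 0 = 255
255 - 0 = 255
255 - 0 = 255
Wildcard: 0.255.255.255


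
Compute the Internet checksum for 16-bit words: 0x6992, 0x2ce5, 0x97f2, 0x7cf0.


Sum all words (with carry folding):
+ 0x6992 = 0x6992
+ 0x2ce5 = 0x9677
+ 0x97f2 = 0x2e6a
+ 0x7cf0 = 0xab5a
One's complement: ~0xab5a
Checksum = 0x54a5


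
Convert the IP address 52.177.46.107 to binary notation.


52 = 00110100
177 = 10110001
46 = 00101110
107 = 01101011
Binary: 00110100.10110001.00101110.01101011


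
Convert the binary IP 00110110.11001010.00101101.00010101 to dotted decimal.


00110110 = 54
11001010 = 202
00101101 = 45
00010101 = 21
IP: 54.202.45.21


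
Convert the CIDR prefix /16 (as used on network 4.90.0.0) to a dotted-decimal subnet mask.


/16 means 16 network bits, 16 host bits
Binary: 11111111111111110000000000000000
Mask: 255.255.0.0


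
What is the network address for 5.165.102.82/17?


IP:   00000101.10100101.01100110.01010010
Mask: 11111111.11111111.10000000.00000000
AND operation:
Net:  00000101.10100101.00000000.00000000
Network: 5.165.0.0/17


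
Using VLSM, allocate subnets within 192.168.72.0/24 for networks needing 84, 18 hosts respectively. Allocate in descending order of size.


84 hosts -> /25 (126 usable): 192.168.72.0/25
18 hosts -> /27 (30 usable): 192.168.72.128/27
Allocation: 192.168.72.0/25 (84 hosts, 126 usable); 192.168.72.128/27 (18 hosts, 30 usable)


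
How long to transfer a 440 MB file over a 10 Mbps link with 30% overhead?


Effective throughput = 10 * (1 - 30/100) = 7 Mbps
File size in Mb = 440 * 8 = 3520 Mb
Time = 3520 / 7
Time = 502.8571 seconds


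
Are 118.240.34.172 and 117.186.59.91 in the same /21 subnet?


Mask: 255.255.248.0
118.240.34.172 AND mask = 118.240.32.0
117.186.59.91 AND mask = 117.186.56.0
No, different subnets (118.240.32.0 vs 117.186.56.0)


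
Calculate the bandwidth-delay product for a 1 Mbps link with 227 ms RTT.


BDP = bandwidth * RTT
= 1 Mbps * 227 ms
= 1 * 1e6 * 227 / 1000 bits
= 227000 bits
= 28375 bytes
= 27.71 KB
BDP = 227000 bits (28375 bytes)


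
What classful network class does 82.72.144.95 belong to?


First octet: 82
Binary: 01010010
0xxxxxxx -> Class A (1-126)
Class A, default mask 255.0.0.0 (/8)


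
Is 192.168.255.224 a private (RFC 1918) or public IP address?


RFC 1918 private ranges:
  10.0.0.0/8 (10.0.0.0 - 10.255.255.255)
  172.16.0.0/12 (172.16.0.0 - 172.31.255.255)
  192.168.0.0/16 (192.168.0.0 - 192.168.255.255)
Private (in 192.168.0.0/16)


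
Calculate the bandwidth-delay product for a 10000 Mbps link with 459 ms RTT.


BDP = bandwidth * RTT
= 10000 Mbps * 459 ms
= 10000 * 1e6 * 459 / 1000 bits
= 4590000000 bits
= 573750000 bytes
= 560302.7344 KB
BDP = 4590000000 bits (573750000 bytes)


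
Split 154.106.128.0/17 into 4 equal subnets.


New prefix = 17 + 2 = 19
Each subnet has 8192 addresses
  154.106.128.0/19
  154.106.160.0/19
  154.106.192.0/19
  154.106.224.0/19
Subnets: 154.106.128.0/19, 154.106.160.0/19, 154.106.192.0/19, 154.106.224.0/19


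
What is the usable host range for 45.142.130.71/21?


Network: 45.142.128.0
Broadcast: 45.142.135.255
First usable = network + 1
Last usable = broadcast - 1
Range: 45.142.128.1 to 45.142.135.254


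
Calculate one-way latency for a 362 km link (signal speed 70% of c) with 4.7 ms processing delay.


Speed = 0.7 * 3e5 km/s = 210000 km/s
Propagation delay = 362 / 210000 = 0.0017 s = 1.7238 ms
Processing delay = 4.7 ms
Total one-way latency = 6.4238 ms


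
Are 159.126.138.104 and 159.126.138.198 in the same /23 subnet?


Mask: 255.255.254.0
159.126.138.104 AND mask = 159.126.138.0
159.126.138.198 AND mask = 159.126.138.0
Yes, same subnet (159.126.138.0)


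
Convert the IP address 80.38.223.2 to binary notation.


80 = 01010000
38 = 00100110
223 = 11011111
2 = 00000010
Binary: 01010000.00100110.11011111.00000010


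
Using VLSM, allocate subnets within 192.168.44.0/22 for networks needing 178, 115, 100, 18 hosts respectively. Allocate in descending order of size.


178 hosts -> /24 (254 usable): 192.168.44.0/24
115 hosts -> /25 (126 usable): 192.168.45.0/25
100 hosts -> /25 (126 usable): 192.168.45.128/25
18 hosts -> /27 (30 usable): 192.168.46.0/27
Allocation: 192.168.44.0/24 (178 hosts, 254 usable); 192.168.45.0/25 (115 hosts, 126 usable); 192.168.45.128/25 (100 hosts, 126 usable); 192.168.46.0/27 (18 hosts, 30 usable)


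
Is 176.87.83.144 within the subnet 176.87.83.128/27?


Subnet network: 176.87.83.128
Test IP AND mask: 176.87.83.128
Yes, 176.87.83.144 is in 176.87.83.128/27


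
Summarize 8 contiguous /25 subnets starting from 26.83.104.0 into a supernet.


Original prefix: /25
Number of subnets: 8 = 2^3
New prefix = 25 - 3 = 22
Supernet: 26.83.104.0/22


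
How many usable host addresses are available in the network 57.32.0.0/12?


Host bits = 32 - 12 = 20
Total addresses = 2^20 = 1048576
Usable = total - 2 (network and broadcast)
Usable hosts: 1048574


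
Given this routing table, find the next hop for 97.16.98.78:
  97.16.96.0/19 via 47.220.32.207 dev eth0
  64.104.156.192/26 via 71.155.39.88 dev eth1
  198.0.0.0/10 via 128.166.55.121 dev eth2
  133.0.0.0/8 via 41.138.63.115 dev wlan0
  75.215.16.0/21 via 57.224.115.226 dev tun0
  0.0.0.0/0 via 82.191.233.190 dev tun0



Longest prefix match for 97.16.98.78:
  /19 97.16.96.0: MATCH
  /26 64.104.156.192: no
  /10 198.0.0.0: no
  /8 133.0.0.0: no
  /21 75.215.16.0: no
  /0 0.0.0.0: MATCH
Selected: next-hop 47.220.32.207 via eth0 (matched /19)


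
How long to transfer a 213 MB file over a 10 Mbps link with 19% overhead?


Effective throughput = 10 * (1 - 19/100) = 8.1 Mbps
File size in Mb = 213 * 8 = 1704 Mb
Time = 1704 / 8.1
Time = 210.3704 seconds


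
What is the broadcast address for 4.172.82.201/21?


Network: 4.172.80.0/21
Host bits = 11
Set all host bits to 1:
Broadcast: 4.172.87.255


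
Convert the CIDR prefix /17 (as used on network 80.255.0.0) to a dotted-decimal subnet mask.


/17 means 17 network bits, 15 host bits
Binary: 11111111111111111000000000000000
Mask: 255.255.128.0


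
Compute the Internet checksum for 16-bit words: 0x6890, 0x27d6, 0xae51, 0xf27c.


Sum all words (with carry folding):
+ 0x6890 = 0x6890
+ 0x27d6 = 0x9066
+ 0xae51 = 0x3eb8
+ 0xf27c = 0x3135
One's complement: ~0x3135
Checksum = 0xceca


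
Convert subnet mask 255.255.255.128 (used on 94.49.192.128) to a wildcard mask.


Subnet mask: 255.255.255.128
Wildcard = 255.255.255.255 - subnet mask
255 - 255 = 0
255 - 255 = 0
255 - 255 = 0
255 - 128 = 127
Wildcard: 0.0.0.127


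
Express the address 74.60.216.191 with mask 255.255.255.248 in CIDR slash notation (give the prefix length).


Binary: 11111111.11111111.11111111.11111000
Count leading 1s
Prefix: /29


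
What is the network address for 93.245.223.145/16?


IP:   01011101.11110101.11011111.10010001
Mask: 11111111.11111111.00000000.00000000
AND operation:
Net:  01011101.11110101.00000000.00000000
Network: 93.245.0.0/16


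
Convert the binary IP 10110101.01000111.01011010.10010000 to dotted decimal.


10110101 = 181
01000111 = 71
01011010 = 90
10010000 = 144
IP: 181.71.90.144


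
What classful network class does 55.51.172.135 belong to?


First octet: 55
Binary: 00110111
0xxxxxxx -> Class A (1-126)
Class A, default mask 255.0.0.0 (/8)


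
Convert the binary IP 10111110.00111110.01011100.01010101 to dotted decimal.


10111110 = 190
00111110 = 62
01011100 = 92
01010101 = 85
IP: 190.62.92.85


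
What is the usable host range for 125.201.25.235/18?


Network: 125.201.0.0
Broadcast: 125.201.63.255
First usable = network + 1
Last usable = broadcast - 1
Range: 125.201.0.1 to 125.201.63.254


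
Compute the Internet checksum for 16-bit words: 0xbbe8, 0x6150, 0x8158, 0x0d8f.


Sum all words (with carry folding):
+ 0xbbe8 = 0xbbe8
+ 0x6150 = 0x1d39
+ 0x8158 = 0x9e91
+ 0x0d8f = 0xac20
One's complement: ~0xac20
Checksum = 0x53df


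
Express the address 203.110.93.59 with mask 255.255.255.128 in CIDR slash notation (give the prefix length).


Binary: 11111111.11111111.11111111.10000000
Count leading 1s
Prefix: /25


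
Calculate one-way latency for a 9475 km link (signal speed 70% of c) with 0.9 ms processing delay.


Speed = 0.7 * 3e5 km/s = 210000 km/s
Propagation delay = 9475 / 210000 = 0.0451 s = 45.119 ms
Processing delay = 0.9 ms
Total one-way latency = 46.019 ms


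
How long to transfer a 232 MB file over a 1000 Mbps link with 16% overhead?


Effective throughput = 1000 * (1 - 16/100) = 840 Mbps
File size in Mb = 232 * 8 = 1856 Mb
Time = 1856 / 840
Time = 2.2095 seconds


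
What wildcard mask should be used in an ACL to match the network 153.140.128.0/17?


Subnet mask: 255.255.128.0
Wildcard = 255.255.255.255 - subnet mask
255 - 255 = 0
255 - 255 = 0
255 - 128 = 127
255 - 0 = 255
Wildcard: 0.0.127.255


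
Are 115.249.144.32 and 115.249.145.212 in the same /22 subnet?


Mask: 255.255.252.0
115.249.144.32 AND mask = 115.249.144.0
115.249.145.212 AND mask = 115.249.144.0
Yes, same subnet (115.249.144.0)


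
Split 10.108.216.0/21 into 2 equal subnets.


New prefix = 21 + 1 = 22
Each subnet has 1024 addresses
  10.108.216.0/22
  10.108.220.0/22
Subnets: 10.108.216.0/22, 10.108.220.0/22


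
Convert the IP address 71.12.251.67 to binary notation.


71 = 01000111
12 = 00001100
251 = 11111011
67 = 01000011
Binary: 01000111.00001100.11111011.01000011


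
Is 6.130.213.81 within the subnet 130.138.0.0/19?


Subnet network: 130.138.0.0
Test IP AND mask: 6.130.192.0
No, 6.130.213.81 is not in 130.138.0.0/19


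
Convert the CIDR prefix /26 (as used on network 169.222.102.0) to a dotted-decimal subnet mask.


/26 means 26 network bits, 6 host bits
Binary: 11111111111111111111111111000000
Mask: 255.255.255.192


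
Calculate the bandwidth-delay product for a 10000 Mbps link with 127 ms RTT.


BDP = bandwidth * RTT
= 10000 Mbps * 127 ms
= 10000 * 1e6 * 127 / 1000 bits
= 1270000000 bits
= 158750000 bytes
= 155029.2969 KB
BDP = 1270000000 bits (158750000 bytes)


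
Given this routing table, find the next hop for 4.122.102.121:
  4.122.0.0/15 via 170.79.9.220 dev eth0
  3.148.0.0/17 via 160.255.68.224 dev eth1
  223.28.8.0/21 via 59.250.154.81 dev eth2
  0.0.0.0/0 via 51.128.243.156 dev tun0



Longest prefix match for 4.122.102.121:
  /15 4.122.0.0: MATCH
  /17 3.148.0.0: no
  /21 223.28.8.0: no
  /0 0.0.0.0: MATCH
Selected: next-hop 170.79.9.220 via eth0 (matched /15)


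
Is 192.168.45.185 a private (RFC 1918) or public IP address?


RFC 1918 private ranges:
  10.0.0.0/8 (10.0.0.0 - 10.255.255.255)
  172.16.0.0/12 (172.16.0.0 - 172.31.255.255)
  192.168.0.0/16 (192.168.0.0 - 192.168.255.255)
Private (in 192.168.0.0/16)


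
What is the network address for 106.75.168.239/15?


IP:   01101010.01001011.10101000.11101111
Mask: 11111111.11111110.00000000.00000000
AND operation:
Net:  01101010.01001010.00000000.00000000
Network: 106.74.0.0/15


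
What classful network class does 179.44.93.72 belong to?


First octet: 179
Binary: 10110011
10xxxxxx -> Class B (128-191)
Class B, default mask 255.255.0.0 (/16)


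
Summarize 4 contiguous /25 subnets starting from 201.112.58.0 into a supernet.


Original prefix: /25
Number of subnets: 4 = 2^2
New prefix = 25 - 2 = 23
Supernet: 201.112.58.0/23


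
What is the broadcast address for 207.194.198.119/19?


Network: 207.194.192.0/19
Host bits = 13
Set all host bits to 1:
Broadcast: 207.194.223.255


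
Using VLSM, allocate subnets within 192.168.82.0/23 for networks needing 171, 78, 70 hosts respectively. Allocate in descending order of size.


171 hosts -> /24 (254 usable): 192.168.82.0/24
78 hosts -> /25 (126 usable): 192.168.83.0/25
70 hosts -> /25 (126 usable): 192.168.83.128/25
Allocation: 192.168.82.0/24 (171 hosts, 254 usable); 192.168.83.0/25 (78 hosts, 126 usable); 192.168.83.128/25 (70 hosts, 126 usable)


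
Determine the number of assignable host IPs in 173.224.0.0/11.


Host bits = 32 - 11 = 21
Total addresses = 2^21 = 2097152
Usable = total - 2 (network and broadcast)
Usable hosts: 2097150


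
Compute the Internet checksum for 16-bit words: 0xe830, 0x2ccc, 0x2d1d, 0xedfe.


Sum all words (with carry folding):
+ 0xe830 = 0xe830
+ 0x2ccc = 0x14fd
+ 0x2d1d = 0x421a
+ 0xedfe = 0x3019
One's complement: ~0x3019
Checksum = 0xcfe6


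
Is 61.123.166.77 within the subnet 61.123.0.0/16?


Subnet network: 61.123.0.0
Test IP AND mask: 61.123.0.0
Yes, 61.123.166.77 is in 61.123.0.0/16


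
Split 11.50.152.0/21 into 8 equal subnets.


New prefix = 21 + 3 = 24
Each subnet has 256 addresses
  11.50.152.0/24
  11.50.153.0/24
  11.50.154.0/24
  11.50.155.0/24
  11.50.156.0/24
  11.50.157.0/24
  11.50.158.0/24
  11.50.159.0/24
Subnets: 11.50.152.0/24, 11.50.153.0/24, 11.50.154.0/24, 11.50.155.0/24, 11.50.156.0/24, 11.50.157.0/24, 11.50.158.0/24, 11.50.159.0/24


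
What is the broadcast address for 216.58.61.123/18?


Network: 216.58.0.0/18
Host bits = 14
Set all host bits to 1:
Broadcast: 216.58.63.255


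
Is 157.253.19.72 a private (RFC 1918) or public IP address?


RFC 1918 private ranges:
  10.0.0.0/8 (10.0.0.0 - 10.255.255.255)
  172.16.0.0/12 (172.16.0.0 - 172.31.255.255)
  192.168.0.0/16 (192.168.0.0 - 192.168.255.255)
Public (not in any RFC 1918 range)


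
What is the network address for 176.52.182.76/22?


IP:   10110000.00110100.10110110.01001100
Mask: 11111111.11111111.11111100.00000000
AND operation:
Net:  10110000.00110100.10110100.00000000
Network: 176.52.180.0/22


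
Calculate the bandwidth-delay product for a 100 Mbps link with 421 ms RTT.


BDP = bandwidth * RTT
= 100 Mbps * 421 ms
= 100 * 1e6 * 421 / 1000 bits
= 42100000 bits
= 5262500 bytes
= 5139.1602 KB
BDP = 42100000 bits (5262500 bytes)


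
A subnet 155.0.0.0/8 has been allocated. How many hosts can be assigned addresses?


Host bits = 32 - 8 = 24
Total addresses = 2^24 = 16777216
Usable = total - 2 (network and broadcast)
Usable hosts: 16777214


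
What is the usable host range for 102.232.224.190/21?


Network: 102.232.224.0
Broadcast: 102.232.231.255
First usable = network + 1
Last usable = broadcast - 1
Range: 102.232.224.1 to 102.232.231.254


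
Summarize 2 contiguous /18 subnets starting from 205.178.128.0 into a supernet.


Original prefix: /18
Number of subnets: 2 = 2^1
New prefix = 18 - 1 = 17
Supernet: 205.178.128.0/17


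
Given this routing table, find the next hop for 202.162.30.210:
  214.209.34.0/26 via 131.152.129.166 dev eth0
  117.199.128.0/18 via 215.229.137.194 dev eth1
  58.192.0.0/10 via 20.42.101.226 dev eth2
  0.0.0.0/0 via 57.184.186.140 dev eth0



Longest prefix match for 202.162.30.210:
  /26 214.209.34.0: no
  /18 117.199.128.0: no
  /10 58.192.0.0: no
  /0 0.0.0.0: MATCH
Selected: next-hop 57.184.186.140 via eth0 (matched /0)


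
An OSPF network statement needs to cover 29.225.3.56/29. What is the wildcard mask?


Subnet mask: 255.255.255.248
Wildcard = 255.255.255.255 - subnet mask
255 - 255 = 0
255 - 255 = 0
255 - 255 = 0
255 - 248 = 7
Wildcard: 0.0.0.7


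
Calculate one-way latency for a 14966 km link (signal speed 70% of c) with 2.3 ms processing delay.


Speed = 0.7 * 3e5 km/s = 210000 km/s
Propagation delay = 14966 / 210000 = 0.0713 s = 71.2667 ms
Processing delay = 2.3 ms
Total one-way latency = 73.5667 ms


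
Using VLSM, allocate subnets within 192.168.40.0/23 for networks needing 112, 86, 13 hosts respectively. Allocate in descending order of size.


112 hosts -> /25 (126 usable): 192.168.40.0/25
86 hosts -> /25 (126 usable): 192.168.40.128/25
13 hosts -> /28 (14 usable): 192.168.41.0/28
Allocation: 192.168.40.0/25 (112 hosts, 126 usable); 192.168.40.128/25 (86 hosts, 126 usable); 192.168.41.0/28 (13 hosts, 14 usable)


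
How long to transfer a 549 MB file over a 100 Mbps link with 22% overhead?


Effective throughput = 100 * (1 - 22/100) = 78 Mbps
File size in Mb = 549 * 8 = 4392 Mb
Time = 4392 / 78
Time = 56.3077 seconds


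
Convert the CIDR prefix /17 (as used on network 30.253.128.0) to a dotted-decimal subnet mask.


/17 means 17 network bits, 15 host bits
Binary: 11111111111111111000000000000000
Mask: 255.255.128.0


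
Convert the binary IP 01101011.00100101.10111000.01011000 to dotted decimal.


01101011 = 107
00100101 = 37
10111000 = 184
01011000 = 88
IP: 107.37.184.88


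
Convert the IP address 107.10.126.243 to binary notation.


107 = 01101011
10 = 00001010
126 = 01111110
243 = 11110011
Binary: 01101011.00001010.01111110.11110011


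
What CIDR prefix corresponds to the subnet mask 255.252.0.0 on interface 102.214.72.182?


Binary: 11111111.11111100.00000000.00000000
Count leading 1s
Prefix: /14


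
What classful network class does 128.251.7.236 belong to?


First octet: 128
Binary: 10000000
10xxxxxx -> Class B (128-191)
Class B, default mask 255.255.0.0 (/16)


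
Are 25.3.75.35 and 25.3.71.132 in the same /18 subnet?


Mask: 255.255.192.0
25.3.75.35 AND mask = 25.3.64.0
25.3.71.132 AND mask = 25.3.64.0
Yes, same subnet (25.3.64.0)


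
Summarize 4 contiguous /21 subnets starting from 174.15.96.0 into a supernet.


Original prefix: /21
Number of subnets: 4 = 2^2
New prefix = 21 - 2 = 19
Supernet: 174.15.96.0/19


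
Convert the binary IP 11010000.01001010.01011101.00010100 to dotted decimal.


11010000 = 208
01001010 = 74
01011101 = 93
00010100 = 20
IP: 208.74.93.20


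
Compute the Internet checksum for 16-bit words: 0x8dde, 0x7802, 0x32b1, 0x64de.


Sum all words (with carry folding):
+ 0x8dde = 0x8dde
+ 0x7802 = 0x05e1
+ 0x32b1 = 0x3892
+ 0x64de = 0x9d70
One's complement: ~0x9d70
Checksum = 0x628f


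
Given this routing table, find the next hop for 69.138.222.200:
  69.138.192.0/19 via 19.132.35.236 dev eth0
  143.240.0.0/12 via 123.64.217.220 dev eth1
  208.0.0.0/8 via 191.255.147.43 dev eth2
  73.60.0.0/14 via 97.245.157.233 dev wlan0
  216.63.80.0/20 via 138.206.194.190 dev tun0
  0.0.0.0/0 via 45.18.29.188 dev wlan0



Longest prefix match for 69.138.222.200:
  /19 69.138.192.0: MATCH
  /12 143.240.0.0: no
  /8 208.0.0.0: no
  /14 73.60.0.0: no
  /20 216.63.80.0: no
  /0 0.0.0.0: MATCH
Selected: next-hop 19.132.35.236 via eth0 (matched /19)


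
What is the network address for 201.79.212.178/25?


IP:   11001001.01001111.11010100.10110010
Mask: 11111111.11111111.11111111.10000000
AND operation:
Net:  11001001.01001111.11010100.10000000
Network: 201.79.212.128/25


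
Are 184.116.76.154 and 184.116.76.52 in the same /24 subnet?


Mask: 255.255.255.0
184.116.76.154 AND mask = 184.116.76.0
184.116.76.52 AND mask = 184.116.76.0
Yes, same subnet (184.116.76.0)


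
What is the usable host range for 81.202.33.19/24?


Network: 81.202.33.0
Broadcast: 81.202.33.255
First usable = network + 1
Last usable = broadcast - 1
Range: 81.202.33.1 to 81.202.33.254


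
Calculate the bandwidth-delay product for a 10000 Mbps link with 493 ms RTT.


BDP = bandwidth * RTT
= 10000 Mbps * 493 ms
= 10000 * 1e6 * 493 / 1000 bits
= 4930000000 bits
= 616250000 bytes
= 601806.6406 KB
BDP = 4930000000 bits (616250000 bytes)


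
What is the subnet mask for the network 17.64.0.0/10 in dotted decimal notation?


/10 means 10 network bits, 22 host bits
Binary: 11111111110000000000000000000000
Mask: 255.192.0.0


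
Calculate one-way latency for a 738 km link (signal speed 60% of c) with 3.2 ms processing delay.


Speed = 0.6 * 3e5 km/s = 180000 km/s
Propagation delay = 738 / 180000 = 0.0041 s = 4.1 ms
Processing delay = 3.2 ms
Total one-way latency = 7.3 ms


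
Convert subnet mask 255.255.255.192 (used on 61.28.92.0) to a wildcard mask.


Subnet mask: 255.255.255.192
Wildcard = 255.255.255.255 - subnet mask
255 - 255 = 0
255 - 255 = 0
255 - 255 = 0
255 - 192 = 63
Wildcard: 0.0.0.63


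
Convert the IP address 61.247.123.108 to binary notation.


61 = 00111101
247 = 11110111
123 = 01111011
108 = 01101100
Binary: 00111101.11110111.01111011.01101100


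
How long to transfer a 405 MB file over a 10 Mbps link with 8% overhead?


Effective throughput = 10 * (1 - 8/100) = 9.2 Mbps
File size in Mb = 405 * 8 = 3240 Mb
Time = 3240 / 9.2
Time = 352.1739 seconds


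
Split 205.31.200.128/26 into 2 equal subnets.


New prefix = 26 + 1 = 27
Each subnet has 32 addresses
  205.31.200.128/27
  205.31.200.160/27
Subnets: 205.31.200.128/27, 205.31.200.160/27
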